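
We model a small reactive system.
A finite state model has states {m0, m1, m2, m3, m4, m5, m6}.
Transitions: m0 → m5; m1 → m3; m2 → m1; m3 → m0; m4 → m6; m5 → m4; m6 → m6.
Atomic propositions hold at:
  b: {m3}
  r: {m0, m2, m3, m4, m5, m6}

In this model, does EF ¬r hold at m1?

Yes

Sat(¬r) = {m1}
EF ¬r: least fixpoint, start Z0 = {m1}, add states with some successor in Z. Z1 = {m1, m2}; fixed.
Sat(EF ¬r) = {m1, m2}
m1 ∈ Sat(EF ¬r) = {m1, m2}, so the formula holds at m1.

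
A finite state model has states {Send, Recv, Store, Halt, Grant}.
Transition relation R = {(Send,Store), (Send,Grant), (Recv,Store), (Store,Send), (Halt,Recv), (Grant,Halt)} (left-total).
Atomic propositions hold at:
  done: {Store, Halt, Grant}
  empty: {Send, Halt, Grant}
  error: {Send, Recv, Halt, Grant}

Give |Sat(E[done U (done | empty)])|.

4

Sat(done | empty) = {Send, Store, Halt, Grant}
E[done U (done | empty)]: least fixpoint, start Z0 = Sat((done | empty)) = {Send, Store, Halt, Grant}, add states in Sat(done) with some successor in Z. Already a fixed point.
Sat(E[done U (done | empty)]) = {Send, Store, Halt, Grant}
|Sat(E[done U (done | empty)])| = |{Send, Store, Halt, Grant}| = 4.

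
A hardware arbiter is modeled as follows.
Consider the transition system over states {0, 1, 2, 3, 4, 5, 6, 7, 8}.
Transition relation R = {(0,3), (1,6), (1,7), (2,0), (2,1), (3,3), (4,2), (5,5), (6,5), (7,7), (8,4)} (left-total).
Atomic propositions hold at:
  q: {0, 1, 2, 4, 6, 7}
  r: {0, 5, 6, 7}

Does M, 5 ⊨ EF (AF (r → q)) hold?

No

Sat(r → q) = {0, 1, 2, 3, 4, 6, 7, 8}
AF (r → q): least fixpoint, start Z0 = {0, 1, 2, 3, 4, 6, 7, 8}, add states with every successor in Z. Already a fixed point.
Sat(AF (r → q)) = {0, 1, 2, 3, 4, 6, 7, 8}
EF (AF (r → q)): least fixpoint, start Z0 = {0, 1, 2, 3, 4, 6, 7, 8}, add states with some successor in Z. Already a fixed point.
Sat(EF (AF (r → q))) = {0, 1, 2, 3, 4, 6, 7, 8}
5 ∉ Sat(EF (AF (r → q))) = {0, 1, 2, 3, 4, 6, 7, 8}, so the formula does not hold at 5.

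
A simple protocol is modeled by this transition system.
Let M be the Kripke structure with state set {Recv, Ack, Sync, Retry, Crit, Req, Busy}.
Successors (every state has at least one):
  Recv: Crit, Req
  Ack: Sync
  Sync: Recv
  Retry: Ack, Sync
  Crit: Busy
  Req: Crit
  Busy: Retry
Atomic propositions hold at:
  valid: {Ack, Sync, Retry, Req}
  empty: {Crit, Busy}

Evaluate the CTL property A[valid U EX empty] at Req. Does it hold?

Sat(EX empty) = {s : some successor in {Crit, Busy}} = {Recv, Crit, Req}
A[valid U EX empty]: least fixpoint, start Z0 = Sat(EX empty) = {Recv, Crit, Req}, add states in Sat(valid) with every successor in Z. Z1 = {Recv, Sync, Crit, Req}; Z2 = {Recv, Ack, Sync, Crit, Req}; Z3 = {Recv, Ack, Sync, Retry, Crit, Req}; fixed.
Sat(A[valid U EX empty]) = {Recv, Ack, Sync, Retry, Crit, Req}
Req ∈ Sat(A[valid U EX empty]) = {Recv, Ack, Sync, Retry, Crit, Req}, so the formula holds at Req.

Yes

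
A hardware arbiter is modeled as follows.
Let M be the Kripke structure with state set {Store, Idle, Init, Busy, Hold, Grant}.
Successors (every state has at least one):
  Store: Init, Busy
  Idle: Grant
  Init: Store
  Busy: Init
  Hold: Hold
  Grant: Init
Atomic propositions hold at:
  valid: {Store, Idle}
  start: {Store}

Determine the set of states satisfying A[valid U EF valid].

EF valid: least fixpoint, start Z0 = {Store, Idle}, add states with some successor in Z. Z1 = {Store, Idle, Init}; Z2 = {Store, Idle, Init, Busy, Grant}; fixed.
Sat(EF valid) = {Store, Idle, Init, Busy, Grant}
A[valid U EF valid]: least fixpoint, start Z0 = Sat(EF valid) = {Store, Idle, Init, Busy, Grant}, add states in Sat(valid) with every successor in Z. Already a fixed point.
Sat(A[valid U EF valid]) = {Store, Idle, Init, Busy, Grant}

{Store, Idle, Init, Busy, Grant}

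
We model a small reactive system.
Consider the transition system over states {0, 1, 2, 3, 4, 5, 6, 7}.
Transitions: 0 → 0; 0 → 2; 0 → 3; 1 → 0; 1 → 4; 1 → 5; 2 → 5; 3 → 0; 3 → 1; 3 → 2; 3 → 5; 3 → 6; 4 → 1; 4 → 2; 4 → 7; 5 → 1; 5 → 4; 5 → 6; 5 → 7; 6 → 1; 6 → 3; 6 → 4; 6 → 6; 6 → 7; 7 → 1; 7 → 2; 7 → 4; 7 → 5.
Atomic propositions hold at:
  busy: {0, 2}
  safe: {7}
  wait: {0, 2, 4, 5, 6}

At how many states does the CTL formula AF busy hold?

AF busy: least fixpoint, start Z0 = {0, 2}, add states with every successor in Z. Already a fixed point.
Sat(AF busy) = {0, 2}
|Sat(AF busy)| = |{0, 2}| = 2.

2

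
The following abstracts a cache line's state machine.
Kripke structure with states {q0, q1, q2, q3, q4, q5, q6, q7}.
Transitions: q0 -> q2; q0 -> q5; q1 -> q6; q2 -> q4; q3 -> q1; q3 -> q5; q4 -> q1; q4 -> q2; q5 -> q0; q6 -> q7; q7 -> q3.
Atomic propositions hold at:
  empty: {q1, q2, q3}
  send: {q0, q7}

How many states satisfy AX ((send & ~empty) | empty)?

Sat(~empty) = {q0, q4, q5, q6, q7}
Sat(send & ~empty) = {q0, q7}
Sat((send & ~empty) | empty) = {q0, q1, q2, q3, q7}
Sat(AX ((send & ~empty) | empty)) = {s : every successor in {q0, q1, q2, q3, q7}} = {q4, q5, q6, q7}
|Sat(AX ((send & ~empty) | empty))| = |{q4, q5, q6, q7}| = 4.

4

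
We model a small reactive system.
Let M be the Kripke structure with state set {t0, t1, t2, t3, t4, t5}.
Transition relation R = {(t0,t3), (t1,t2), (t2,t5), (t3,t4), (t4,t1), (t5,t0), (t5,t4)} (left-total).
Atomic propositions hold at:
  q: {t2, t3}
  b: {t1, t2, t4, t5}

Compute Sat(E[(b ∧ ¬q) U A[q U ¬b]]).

{t0, t3, t5}

Sat(¬q) = {t0, t1, t4, t5}
Sat(b ∧ ¬q) = {t1, t4, t5}
Sat(¬b) = {t0, t3}
A[q U ¬b]: least fixpoint, start Z0 = Sat(¬b) = {t0, t3}, add states in Sat(q) with every successor in Z. Already a fixed point.
Sat(A[q U ¬b]) = {t0, t3}
E[(b ∧ ¬q) U A[q U ¬b]]: least fixpoint, start Z0 = Sat(A[q U ¬b]) = {t0, t3}, add states in Sat(b ∧ ¬q) with some successor in Z. Z1 = {t0, t3, t5}; fixed.
Sat(E[(b ∧ ¬q) U A[q U ¬b]]) = {t0, t3, t5}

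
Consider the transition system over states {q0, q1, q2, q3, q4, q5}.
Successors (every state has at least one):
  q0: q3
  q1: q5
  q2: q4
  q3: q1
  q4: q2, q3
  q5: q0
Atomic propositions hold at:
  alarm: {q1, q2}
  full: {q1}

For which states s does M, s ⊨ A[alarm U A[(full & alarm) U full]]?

{q1}

Sat(full & alarm) = {q1}
A[(full & alarm) U full]: least fixpoint, start Z0 = Sat(full) = {q1}, add states in Sat(full & alarm) with every successor in Z. Already a fixed point.
Sat(A[(full & alarm) U full]) = {q1}
A[alarm U A[(full & alarm) U full]]: least fixpoint, start Z0 = Sat(A[(full & alarm) U full]) = {q1}, add states in Sat(alarm) with every successor in Z. Already a fixed point.
Sat(A[alarm U A[(full & alarm) U full]]) = {q1}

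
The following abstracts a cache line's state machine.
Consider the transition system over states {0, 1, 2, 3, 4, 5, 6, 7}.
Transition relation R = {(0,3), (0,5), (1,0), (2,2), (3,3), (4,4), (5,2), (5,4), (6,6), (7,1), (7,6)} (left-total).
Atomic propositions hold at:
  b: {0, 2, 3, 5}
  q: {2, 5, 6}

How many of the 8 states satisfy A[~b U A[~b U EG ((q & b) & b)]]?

Sat(~b) = {1, 4, 6, 7}
Sat(q & b) = {2, 5}
Sat((q & b) & b) = {2, 5}
EG ((q & b) & b): greatest fixpoint, start Z0 = {2, 5}, keep only states in Sat with some successor in Z. Already a fixed point.
Sat(EG ((q & b) & b)) = {2, 5}
A[~b U EG ((q & b) & b)]: least fixpoint, start Z0 = Sat(EG ((q & b) & b)) = {2, 5}, add states in Sat(~b) with every successor in Z. Already a fixed point.
Sat(A[~b U EG ((q & b) & b)]) = {2, 5}
A[~b U A[~b U EG ((q & b) & b)]]: least fixpoint, start Z0 = Sat(A[~b U EG ((q & b) & b)]) = {2, 5}, add states in Sat(~b) with every successor in Z. Already a fixed point.
Sat(A[~b U A[~b U EG ((q & b) & b)]]) = {2, 5}
|Sat(A[~b U A[~b U EG ((q & b) & b)]])| = |{2, 5}| = 2.

2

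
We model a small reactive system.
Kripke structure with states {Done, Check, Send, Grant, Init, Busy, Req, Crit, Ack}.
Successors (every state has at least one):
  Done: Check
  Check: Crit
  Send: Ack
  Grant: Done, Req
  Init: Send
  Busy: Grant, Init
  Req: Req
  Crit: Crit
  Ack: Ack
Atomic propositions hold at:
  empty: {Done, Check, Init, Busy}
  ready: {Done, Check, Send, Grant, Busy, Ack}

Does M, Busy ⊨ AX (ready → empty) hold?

Sat(ready → empty) = {Done, Check, Init, Busy, Req, Crit}
Sat(AX (ready → empty)) = {s : every successor in {Done, Check, Init, Busy, Req, Crit}} = {Done, Check, Grant, Req, Crit}
Busy ∉ Sat(AX (ready → empty)) = {Done, Check, Grant, Req, Crit}, so the formula does not hold at Busy.

No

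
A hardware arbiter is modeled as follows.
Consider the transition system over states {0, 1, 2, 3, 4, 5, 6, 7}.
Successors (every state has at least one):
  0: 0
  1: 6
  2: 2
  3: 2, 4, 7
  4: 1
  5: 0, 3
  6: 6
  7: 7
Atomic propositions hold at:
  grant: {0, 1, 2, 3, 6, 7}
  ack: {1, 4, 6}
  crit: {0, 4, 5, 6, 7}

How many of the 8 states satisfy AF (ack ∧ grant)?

3

Sat(ack ∧ grant) = {1, 6}
AF (ack ∧ grant): least fixpoint, start Z0 = {1, 6}, add states with every successor in Z. Z1 = {1, 4, 6}; fixed.
Sat(AF (ack ∧ grant)) = {1, 4, 6}
|Sat(AF (ack ∧ grant))| = |{1, 4, 6}| = 3.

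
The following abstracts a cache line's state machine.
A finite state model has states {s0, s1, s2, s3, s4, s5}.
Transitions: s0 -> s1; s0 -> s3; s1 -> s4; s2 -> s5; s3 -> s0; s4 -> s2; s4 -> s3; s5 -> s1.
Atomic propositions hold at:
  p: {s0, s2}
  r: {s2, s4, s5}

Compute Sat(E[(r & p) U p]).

Sat(r & p) = {s2}
E[(r & p) U p]: least fixpoint, start Z0 = Sat(p) = {s0, s2}, add states in Sat(r & p) with some successor in Z. Already a fixed point.
Sat(E[(r & p) U p]) = {s0, s2}

{s0, s2}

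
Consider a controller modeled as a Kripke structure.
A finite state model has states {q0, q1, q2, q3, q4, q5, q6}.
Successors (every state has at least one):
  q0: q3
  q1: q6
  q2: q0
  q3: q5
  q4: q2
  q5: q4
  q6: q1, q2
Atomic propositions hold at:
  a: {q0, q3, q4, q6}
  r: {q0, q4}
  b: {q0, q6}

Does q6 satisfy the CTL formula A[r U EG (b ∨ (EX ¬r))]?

Sat(¬r) = {q1, q2, q3, q5, q6}
Sat(EX ¬r) = {s : some successor in {q1, q2, q3, q5, q6}} = {q0, q1, q3, q4, q6}
Sat(b ∨ (EX ¬r)) = {q0, q1, q3, q4, q6}
EG (b ∨ (EX ¬r)): greatest fixpoint, start Z0 = {q0, q1, q3, q4, q6}, keep only states in Sat with some successor in Z. Z1 = {q0, q1, q6}; Z2 = {q1, q6}; fixed.
Sat(EG (b ∨ (EX ¬r))) = {q1, q6}
A[r U EG (b ∨ (EX ¬r))]: least fixpoint, start Z0 = Sat(EG (b ∨ (EX ¬r))) = {q1, q6}, add states in Sat(r) with every successor in Z. Already a fixed point.
Sat(A[r U EG (b ∨ (EX ¬r))]) = {q1, q6}
q6 ∈ Sat(A[r U EG (b ∨ (EX ¬r))]) = {q1, q6}, so the formula holds at q6.

Yes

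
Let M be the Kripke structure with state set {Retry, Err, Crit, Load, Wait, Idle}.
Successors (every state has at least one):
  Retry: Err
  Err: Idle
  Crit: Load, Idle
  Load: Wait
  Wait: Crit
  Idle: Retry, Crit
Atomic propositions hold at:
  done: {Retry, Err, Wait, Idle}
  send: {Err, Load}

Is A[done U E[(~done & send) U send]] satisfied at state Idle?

No

Sat(~done) = {Crit, Load}
Sat(~done & send) = {Load}
E[(~done & send) U send]: least fixpoint, start Z0 = Sat(send) = {Err, Load}, add states in Sat(~done & send) with some successor in Z. Already a fixed point.
Sat(E[(~done & send) U send]) = {Err, Load}
A[done U E[(~done & send) U send]]: least fixpoint, start Z0 = Sat(E[(~done & send) U send]) = {Err, Load}, add states in Sat(done) with every successor in Z. Z1 = {Retry, Err, Load}; fixed.
Sat(A[done U E[(~done & send) U send]]) = {Retry, Err, Load}
Idle ∉ Sat(A[done U E[(~done & send) U send]]) = {Retry, Err, Load}, so the formula does not hold at Idle.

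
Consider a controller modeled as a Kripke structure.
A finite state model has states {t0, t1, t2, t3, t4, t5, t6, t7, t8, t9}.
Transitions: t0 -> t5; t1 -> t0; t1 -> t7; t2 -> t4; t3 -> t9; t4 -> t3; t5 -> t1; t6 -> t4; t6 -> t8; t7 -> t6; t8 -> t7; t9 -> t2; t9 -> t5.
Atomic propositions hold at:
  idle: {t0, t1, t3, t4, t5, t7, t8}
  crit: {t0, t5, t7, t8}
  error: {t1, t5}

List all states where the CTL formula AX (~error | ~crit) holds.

{t1, t2, t3, t4, t5, t6, t7, t8}

Sat(~error) = {t0, t2, t3, t4, t6, t7, t8, t9}
Sat(~crit) = {t1, t2, t3, t4, t6, t9}
Sat(~error | ~crit) = {t0, t1, t2, t3, t4, t6, t7, t8, t9}
Sat(AX (~error | ~crit)) = {s : every successor in {t0, t1, t2, t3, t4, t6, t7, t8, t9}} = {t1, t2, t3, t4, t5, t6, t7, t8}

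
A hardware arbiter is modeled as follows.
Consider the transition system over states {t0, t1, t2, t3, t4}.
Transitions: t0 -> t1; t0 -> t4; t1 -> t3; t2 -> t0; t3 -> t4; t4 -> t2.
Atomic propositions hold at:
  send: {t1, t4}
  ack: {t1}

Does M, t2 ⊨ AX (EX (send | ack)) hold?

Sat(send | ack) = {t1, t4}
Sat(EX (send | ack)) = {s : some successor in {t1, t4}} = {t0, t3}
Sat(AX (EX (send | ack))) = {s : every successor in {t0, t3}} = {t1, t2}
t2 ∈ Sat(AX (EX (send | ack))) = {t1, t2}, so the formula holds at t2.

Yes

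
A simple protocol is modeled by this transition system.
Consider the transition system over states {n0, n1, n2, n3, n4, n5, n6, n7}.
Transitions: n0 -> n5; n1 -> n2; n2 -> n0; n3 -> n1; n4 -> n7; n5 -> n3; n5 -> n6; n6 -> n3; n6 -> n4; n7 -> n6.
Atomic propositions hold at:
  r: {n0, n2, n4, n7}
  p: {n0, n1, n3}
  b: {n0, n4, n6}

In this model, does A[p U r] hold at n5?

No

A[p U r]: least fixpoint, start Z0 = Sat(r) = {n0, n2, n4, n7}, add states in Sat(p) with every successor in Z. Z1 = {n0, n1, n2, n4, n7}; Z2 = {n0, n1, n2, n3, n4, n7}; fixed.
Sat(A[p U r]) = {n0, n1, n2, n3, n4, n7}
n5 ∉ Sat(A[p U r]) = {n0, n1, n2, n3, n4, n7}, so the formula does not hold at n5.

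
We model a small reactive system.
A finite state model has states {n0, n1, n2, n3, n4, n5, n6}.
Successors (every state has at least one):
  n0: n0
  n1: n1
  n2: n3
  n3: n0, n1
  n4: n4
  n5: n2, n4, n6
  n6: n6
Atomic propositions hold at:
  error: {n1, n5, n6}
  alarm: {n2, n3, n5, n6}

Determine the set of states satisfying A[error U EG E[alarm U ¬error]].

Sat(¬error) = {n0, n2, n3, n4}
E[alarm U ¬error]: least fixpoint, start Z0 = Sat(¬error) = {n0, n2, n3, n4}, add states in Sat(alarm) with some successor in Z. Z1 = {n0, n2, n3, n4, n5}; fixed.
Sat(E[alarm U ¬error]) = {n0, n2, n3, n4, n5}
EG E[alarm U ¬error]: greatest fixpoint, start Z0 = {n0, n2, n3, n4, n5}, keep only states in Sat with some successor in Z. Already a fixed point.
Sat(EG E[alarm U ¬error]) = {n0, n2, n3, n4, n5}
A[error U EG E[alarm U ¬error]]: least fixpoint, start Z0 = Sat(EG E[alarm U ¬error]) = {n0, n2, n3, n4, n5}, add states in Sat(error) with every successor in Z. Already a fixed point.
Sat(A[error U EG E[alarm U ¬error]]) = {n0, n2, n3, n4, n5}

{n0, n2, n3, n4, n5}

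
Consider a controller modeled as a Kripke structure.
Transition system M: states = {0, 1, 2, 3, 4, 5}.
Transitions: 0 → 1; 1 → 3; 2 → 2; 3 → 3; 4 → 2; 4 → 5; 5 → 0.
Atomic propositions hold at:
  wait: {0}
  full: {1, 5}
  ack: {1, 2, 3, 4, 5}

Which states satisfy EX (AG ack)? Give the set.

AG ack: greatest fixpoint, start Z0 = {1, 2, 3, 4, 5}, keep only states in Sat with every successor in Z. Z1 = {1, 2, 3, 4}; Z2 = {1, 2, 3}; fixed.
Sat(AG ack) = {1, 2, 3}
Sat(EX (AG ack)) = {s : some successor in {1, 2, 3}} = {0, 1, 2, 3, 4}

{0, 1, 2, 3, 4}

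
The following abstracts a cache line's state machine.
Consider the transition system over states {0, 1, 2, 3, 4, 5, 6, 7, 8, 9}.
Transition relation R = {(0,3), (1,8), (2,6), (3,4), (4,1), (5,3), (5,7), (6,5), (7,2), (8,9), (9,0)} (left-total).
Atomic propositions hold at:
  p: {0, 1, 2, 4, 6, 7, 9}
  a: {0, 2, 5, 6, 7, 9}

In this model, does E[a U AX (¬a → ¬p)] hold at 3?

No

Sat(¬a) = {1, 3, 4, 8}
Sat(¬p) = {3, 5, 8}
Sat(¬a → ¬p) = {0, 2, 3, 5, 6, 7, 8, 9}
Sat(AX (¬a → ¬p)) = {s : every successor in {0, 2, 3, 5, 6, 7, 8, 9}} = {0, 1, 2, 5, 6, 7, 8, 9}
E[a U AX (¬a → ¬p)]: least fixpoint, start Z0 = Sat(AX (¬a → ¬p)) = {0, 1, 2, 5, 6, 7, 8, 9}, add states in Sat(a) with some successor in Z. Already a fixed point.
Sat(E[a U AX (¬a → ¬p)]) = {0, 1, 2, 5, 6, 7, 8, 9}
3 ∉ Sat(E[a U AX (¬a → ¬p)]) = {0, 1, 2, 5, 6, 7, 8, 9}, so the formula does not hold at 3.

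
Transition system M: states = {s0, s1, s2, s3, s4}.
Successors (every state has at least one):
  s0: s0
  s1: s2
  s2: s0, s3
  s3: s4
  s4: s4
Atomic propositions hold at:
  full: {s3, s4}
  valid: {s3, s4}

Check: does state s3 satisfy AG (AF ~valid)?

Sat(~valid) = {s0, s1, s2}
AF ~valid: least fixpoint, start Z0 = {s0, s1, s2}, add states with every successor in Z. Already a fixed point.
Sat(AF ~valid) = {s0, s1, s2}
AG (AF ~valid): greatest fixpoint, start Z0 = {s0, s1, s2}, keep only states in Sat with every successor in Z. Z1 = {s0, s1}; Z2 = {s0}; fixed.
Sat(AG (AF ~valid)) = {s0}
s3 ∉ Sat(AG (AF ~valid)) = {s0}, so the formula does not hold at s3.

No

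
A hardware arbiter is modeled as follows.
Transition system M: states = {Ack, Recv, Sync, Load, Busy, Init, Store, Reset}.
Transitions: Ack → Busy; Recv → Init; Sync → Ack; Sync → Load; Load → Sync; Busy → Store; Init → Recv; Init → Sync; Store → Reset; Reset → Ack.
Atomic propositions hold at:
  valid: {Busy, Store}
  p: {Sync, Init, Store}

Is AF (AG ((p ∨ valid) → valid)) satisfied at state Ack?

Sat(p ∨ valid) = {Sync, Busy, Init, Store}
Sat((p ∨ valid) → valid) = {Ack, Recv, Load, Busy, Store, Reset}
AG ((p ∨ valid) → valid): greatest fixpoint, start Z0 = {Ack, Recv, Load, Busy, Store, Reset}, keep only states in Sat with every successor in Z. Z1 = {Ack, Busy, Store, Reset}; fixed.
Sat(AG ((p ∨ valid) → valid)) = {Ack, Busy, Store, Reset}
AF (AG ((p ∨ valid) → valid)): least fixpoint, start Z0 = {Ack, Busy, Store, Reset}, add states with every successor in Z. Already a fixed point.
Sat(AF (AG ((p ∨ valid) → valid))) = {Ack, Busy, Store, Reset}
Ack ∈ Sat(AF (AG ((p ∨ valid) → valid))) = {Ack, Busy, Store, Reset}, so the formula holds at Ack.

Yes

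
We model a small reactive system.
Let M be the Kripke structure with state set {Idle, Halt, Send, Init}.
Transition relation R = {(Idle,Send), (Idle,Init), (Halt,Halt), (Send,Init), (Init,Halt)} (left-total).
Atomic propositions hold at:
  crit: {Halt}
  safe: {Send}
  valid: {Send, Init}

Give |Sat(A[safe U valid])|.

2

A[safe U valid]: least fixpoint, start Z0 = Sat(valid) = {Send, Init}, add states in Sat(safe) with every successor in Z. Already a fixed point.
Sat(A[safe U valid]) = {Send, Init}
|Sat(A[safe U valid])| = |{Send, Init}| = 2.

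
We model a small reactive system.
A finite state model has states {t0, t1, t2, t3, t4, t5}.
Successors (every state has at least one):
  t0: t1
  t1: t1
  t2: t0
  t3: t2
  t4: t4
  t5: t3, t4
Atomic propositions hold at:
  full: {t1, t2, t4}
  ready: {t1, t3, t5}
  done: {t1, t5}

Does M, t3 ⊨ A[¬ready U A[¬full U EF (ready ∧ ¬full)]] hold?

Sat(¬ready) = {t0, t2, t4}
Sat(¬full) = {t0, t3, t5}
Sat(ready ∧ ¬full) = {t3, t5}
EF (ready ∧ ¬full): least fixpoint, start Z0 = {t3, t5}, add states with some successor in Z. Already a fixed point.
Sat(EF (ready ∧ ¬full)) = {t3, t5}
A[¬full U EF (ready ∧ ¬full)]: least fixpoint, start Z0 = Sat(EF (ready ∧ ¬full)) = {t3, t5}, add states in Sat(¬full) with every successor in Z. Already a fixed point.
Sat(A[¬full U EF (ready ∧ ¬full)]) = {t3, t5}
A[¬ready U A[¬full U EF (ready ∧ ¬full)]]: least fixpoint, start Z0 = Sat(A[¬full U EF (ready ∧ ¬full)]) = {t3, t5}, add states in Sat(¬ready) with every successor in Z. Already a fixed point.
Sat(A[¬ready U A[¬full U EF (ready ∧ ¬full)]]) = {t3, t5}
t3 ∈ Sat(A[¬ready U A[¬full U EF (ready ∧ ¬full)]]) = {t3, t5}, so the formula holds at t3.

Yes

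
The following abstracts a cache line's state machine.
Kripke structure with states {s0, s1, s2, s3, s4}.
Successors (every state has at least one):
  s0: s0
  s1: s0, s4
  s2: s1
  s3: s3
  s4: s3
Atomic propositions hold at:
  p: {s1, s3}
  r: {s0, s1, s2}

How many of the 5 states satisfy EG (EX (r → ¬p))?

Sat(¬p) = {s0, s2, s4}
Sat(r → ¬p) = {s0, s2, s3, s4}
Sat(EX (r → ¬p)) = {s : some successor in {s0, s2, s3, s4}} = {s0, s1, s3, s4}
EG (EX (r → ¬p)): greatest fixpoint, start Z0 = {s0, s1, s3, s4}, keep only states in Sat with some successor in Z. Already a fixed point.
Sat(EG (EX (r → ¬p))) = {s0, s1, s3, s4}
|Sat(EG (EX (r → ¬p)))| = |{s0, s1, s3, s4}| = 4.

4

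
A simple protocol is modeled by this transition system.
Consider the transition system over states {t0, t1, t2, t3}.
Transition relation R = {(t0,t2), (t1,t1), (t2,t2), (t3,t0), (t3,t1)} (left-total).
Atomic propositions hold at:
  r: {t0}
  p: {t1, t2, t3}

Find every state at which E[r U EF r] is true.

{t0, t3}

EF r: least fixpoint, start Z0 = {t0}, add states with some successor in Z. Z1 = {t0, t3}; fixed.
Sat(EF r) = {t0, t3}
E[r U EF r]: least fixpoint, start Z0 = Sat(EF r) = {t0, t3}, add states in Sat(r) with some successor in Z. Already a fixed point.
Sat(E[r U EF r]) = {t0, t3}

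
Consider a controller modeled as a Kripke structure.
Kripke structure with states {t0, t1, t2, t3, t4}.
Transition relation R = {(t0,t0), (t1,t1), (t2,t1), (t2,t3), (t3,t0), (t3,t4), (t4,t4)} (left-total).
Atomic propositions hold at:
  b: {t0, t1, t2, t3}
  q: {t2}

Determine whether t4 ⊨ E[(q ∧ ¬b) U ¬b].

Sat(¬b) = {t4}
Sat(q ∧ ¬b) = ∅
E[(q ∧ ¬b) U ¬b]: least fixpoint, start Z0 = Sat(¬b) = {t4}, add states in Sat(q ∧ ¬b) with some successor in Z. Already a fixed point.
Sat(E[(q ∧ ¬b) U ¬b]) = {t4}
t4 ∈ Sat(E[(q ∧ ¬b) U ¬b]) = {t4}, so the formula holds at t4.

Yes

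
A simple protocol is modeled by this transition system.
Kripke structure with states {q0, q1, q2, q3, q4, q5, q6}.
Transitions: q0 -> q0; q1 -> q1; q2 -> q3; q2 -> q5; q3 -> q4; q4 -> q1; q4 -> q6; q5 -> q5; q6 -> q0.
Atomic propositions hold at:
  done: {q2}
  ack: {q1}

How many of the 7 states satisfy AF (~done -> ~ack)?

Sat(~done) = {q0, q1, q3, q4, q5, q6}
Sat(~ack) = {q0, q2, q3, q4, q5, q6}
Sat(~done -> ~ack) = {q0, q2, q3, q4, q5, q6}
AF (~done -> ~ack): least fixpoint, start Z0 = {q0, q2, q3, q4, q5, q6}, add states with every successor in Z. Already a fixed point.
Sat(AF (~done -> ~ack)) = {q0, q2, q3, q4, q5, q6}
|Sat(AF (~done -> ~ack))| = |{q0, q2, q3, q4, q5, q6}| = 6.

6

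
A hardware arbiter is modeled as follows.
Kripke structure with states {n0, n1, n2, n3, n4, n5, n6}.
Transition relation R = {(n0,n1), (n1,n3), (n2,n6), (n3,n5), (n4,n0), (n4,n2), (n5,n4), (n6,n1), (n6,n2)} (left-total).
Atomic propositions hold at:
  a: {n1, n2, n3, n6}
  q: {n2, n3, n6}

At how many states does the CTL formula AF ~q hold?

5

Sat(~q) = {n0, n1, n4, n5}
AF ~q: least fixpoint, start Z0 = {n0, n1, n4, n5}, add states with every successor in Z. Z1 = {n0, n1, n3, n4, n5}; fixed.
Sat(AF ~q) = {n0, n1, n3, n4, n5}
|Sat(AF ~q)| = |{n0, n1, n3, n4, n5}| = 5.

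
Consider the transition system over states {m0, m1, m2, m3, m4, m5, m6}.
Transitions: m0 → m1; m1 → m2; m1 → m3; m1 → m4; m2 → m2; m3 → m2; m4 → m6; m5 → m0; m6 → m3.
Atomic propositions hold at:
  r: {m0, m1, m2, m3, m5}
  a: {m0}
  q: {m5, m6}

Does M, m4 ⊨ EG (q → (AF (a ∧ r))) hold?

Sat(a ∧ r) = {m0}
AF (a ∧ r): least fixpoint, start Z0 = {m0}, add states with every successor in Z. Z1 = {m0, m5}; fixed.
Sat(AF (a ∧ r)) = {m0, m5}
Sat(q → (AF (a ∧ r))) = {m0, m1, m2, m3, m4, m5}
EG (q → (AF (a ∧ r))): greatest fixpoint, start Z0 = {m0, m1, m2, m3, m4, m5}, keep only states in Sat with some successor in Z. Z1 = {m0, m1, m2, m3, m5}; fixed.
Sat(EG (q → (AF (a ∧ r)))) = {m0, m1, m2, m3, m5}
m4 ∉ Sat(EG (q → (AF (a ∧ r)))) = {m0, m1, m2, m3, m5}, so the formula does not hold at m4.

No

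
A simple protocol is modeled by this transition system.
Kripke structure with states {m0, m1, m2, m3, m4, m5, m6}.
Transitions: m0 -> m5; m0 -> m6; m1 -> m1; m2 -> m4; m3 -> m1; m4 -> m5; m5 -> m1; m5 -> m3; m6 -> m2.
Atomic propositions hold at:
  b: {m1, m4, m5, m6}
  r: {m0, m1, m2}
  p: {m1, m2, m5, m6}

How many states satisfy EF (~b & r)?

Sat(~b) = {m0, m2, m3}
Sat(~b & r) = {m0, m2}
EF (~b & r): least fixpoint, start Z0 = {m0, m2}, add states with some successor in Z. Z1 = {m0, m2, m6}; fixed.
Sat(EF (~b & r)) = {m0, m2, m6}
|Sat(EF (~b & r))| = |{m0, m2, m6}| = 3.

3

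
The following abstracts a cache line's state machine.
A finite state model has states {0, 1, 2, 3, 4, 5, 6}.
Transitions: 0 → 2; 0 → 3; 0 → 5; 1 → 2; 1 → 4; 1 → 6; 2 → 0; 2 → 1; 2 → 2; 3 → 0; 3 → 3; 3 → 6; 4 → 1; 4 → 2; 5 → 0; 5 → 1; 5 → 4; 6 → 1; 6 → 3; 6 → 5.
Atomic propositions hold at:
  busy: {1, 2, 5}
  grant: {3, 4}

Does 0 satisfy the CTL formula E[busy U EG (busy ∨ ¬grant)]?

Sat(¬grant) = {0, 1, 2, 5, 6}
Sat(busy ∨ ¬grant) = {0, 1, 2, 5, 6}
EG (busy ∨ ¬grant): greatest fixpoint, start Z0 = {0, 1, 2, 5, 6}, keep only states in Sat with some successor in Z. Already a fixed point.
Sat(EG (busy ∨ ¬grant)) = {0, 1, 2, 5, 6}
E[busy U EG (busy ∨ ¬grant)]: least fixpoint, start Z0 = Sat(EG (busy ∨ ¬grant)) = {0, 1, 2, 5, 6}, add states in Sat(busy) with some successor in Z. Already a fixed point.
Sat(E[busy U EG (busy ∨ ¬grant)]) = {0, 1, 2, 5, 6}
0 ∈ Sat(E[busy U EG (busy ∨ ¬grant)]) = {0, 1, 2, 5, 6}, so the formula holds at 0.

Yes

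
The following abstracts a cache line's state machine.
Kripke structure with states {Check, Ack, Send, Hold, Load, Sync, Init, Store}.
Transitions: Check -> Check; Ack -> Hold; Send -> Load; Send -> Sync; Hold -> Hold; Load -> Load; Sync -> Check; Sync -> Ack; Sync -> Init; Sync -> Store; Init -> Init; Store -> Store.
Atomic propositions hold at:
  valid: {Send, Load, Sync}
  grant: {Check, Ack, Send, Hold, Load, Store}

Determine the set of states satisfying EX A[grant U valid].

A[grant U valid]: least fixpoint, start Z0 = Sat(valid) = {Send, Load, Sync}, add states in Sat(grant) with every successor in Z. Already a fixed point.
Sat(A[grant U valid]) = {Send, Load, Sync}
Sat(EX A[grant U valid]) = {s : some successor in {Send, Load, Sync}} = {Send, Load}

{Send, Load}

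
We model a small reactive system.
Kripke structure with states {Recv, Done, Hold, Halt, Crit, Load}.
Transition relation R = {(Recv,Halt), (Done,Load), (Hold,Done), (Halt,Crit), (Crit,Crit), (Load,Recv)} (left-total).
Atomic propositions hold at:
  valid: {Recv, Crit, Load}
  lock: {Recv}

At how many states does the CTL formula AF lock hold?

AF lock: least fixpoint, start Z0 = {Recv}, add states with every successor in Z. Z1 = {Recv, Load}; Z2 = {Recv, Done, Load}; Z3 = {Recv, Done, Hold, Load}; fixed.
Sat(AF lock) = {Recv, Done, Hold, Load}
|Sat(AF lock)| = |{Recv, Done, Hold, Load}| = 4.

4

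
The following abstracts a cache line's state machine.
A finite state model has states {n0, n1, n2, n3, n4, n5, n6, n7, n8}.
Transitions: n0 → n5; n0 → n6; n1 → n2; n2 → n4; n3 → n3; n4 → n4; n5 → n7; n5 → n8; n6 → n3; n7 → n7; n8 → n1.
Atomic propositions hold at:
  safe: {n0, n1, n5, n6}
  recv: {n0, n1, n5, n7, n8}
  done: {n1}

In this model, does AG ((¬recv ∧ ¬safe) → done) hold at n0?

No

Sat(¬recv) = {n2, n3, n4, n6}
Sat(¬safe) = {n2, n3, n4, n7, n8}
Sat(¬recv ∧ ¬safe) = {n2, n3, n4}
Sat((¬recv ∧ ¬safe) → done) = {n0, n1, n5, n6, n7, n8}
AG ((¬recv ∧ ¬safe) → done): greatest fixpoint, start Z0 = {n0, n1, n5, n6, n7, n8}, keep only states in Sat with every successor in Z. Z1 = {n0, n5, n7, n8}; Z2 = {n5, n7}; Z3 = {n7}; fixed.
Sat(AG ((¬recv ∧ ¬safe) → done)) = {n7}
n0 ∉ Sat(AG ((¬recv ∧ ¬safe) → done)) = {n7}, so the formula does not hold at n0.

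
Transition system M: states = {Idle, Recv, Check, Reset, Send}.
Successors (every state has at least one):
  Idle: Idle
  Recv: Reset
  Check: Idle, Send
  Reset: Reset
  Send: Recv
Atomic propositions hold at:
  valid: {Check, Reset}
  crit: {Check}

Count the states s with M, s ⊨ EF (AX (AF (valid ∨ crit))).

4

Sat(valid ∨ crit) = {Check, Reset}
AF (valid ∨ crit): least fixpoint, start Z0 = {Check, Reset}, add states with every successor in Z. Z1 = {Recv, Check, Reset}; Z2 = {Recv, Check, Reset, Send}; fixed.
Sat(AF (valid ∨ crit)) = {Recv, Check, Reset, Send}
Sat(AX (AF (valid ∨ crit))) = {s : every successor in {Recv, Check, Reset, Send}} = {Recv, Reset, Send}
EF (AX (AF (valid ∨ crit))): least fixpoint, start Z0 = {Recv, Reset, Send}, add states with some successor in Z. Z1 = {Recv, Check, Reset, Send}; fixed.
Sat(EF (AX (AF (valid ∨ crit)))) = {Recv, Check, Reset, Send}
|Sat(EF (AX (AF (valid ∨ crit))))| = |{Recv, Check, Reset, Send}| = 4.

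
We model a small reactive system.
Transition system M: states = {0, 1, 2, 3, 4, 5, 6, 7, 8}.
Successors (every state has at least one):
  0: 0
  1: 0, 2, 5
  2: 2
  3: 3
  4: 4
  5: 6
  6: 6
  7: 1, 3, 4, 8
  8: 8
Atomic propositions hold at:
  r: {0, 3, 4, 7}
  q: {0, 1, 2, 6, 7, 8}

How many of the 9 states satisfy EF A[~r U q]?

7

Sat(~r) = {1, 2, 5, 6, 8}
A[~r U q]: least fixpoint, start Z0 = Sat(q) = {0, 1, 2, 6, 7, 8}, add states in Sat(~r) with every successor in Z. Z1 = {0, 1, 2, 5, 6, 7, 8}; fixed.
Sat(A[~r U q]) = {0, 1, 2, 5, 6, 7, 8}
EF A[~r U q]: least fixpoint, start Z0 = {0, 1, 2, 5, 6, 7, 8}, add states with some successor in Z. Already a fixed point.
Sat(EF A[~r U q]) = {0, 1, 2, 5, 6, 7, 8}
|Sat(EF A[~r U q])| = |{0, 1, 2, 5, 6, 7, 8}| = 7.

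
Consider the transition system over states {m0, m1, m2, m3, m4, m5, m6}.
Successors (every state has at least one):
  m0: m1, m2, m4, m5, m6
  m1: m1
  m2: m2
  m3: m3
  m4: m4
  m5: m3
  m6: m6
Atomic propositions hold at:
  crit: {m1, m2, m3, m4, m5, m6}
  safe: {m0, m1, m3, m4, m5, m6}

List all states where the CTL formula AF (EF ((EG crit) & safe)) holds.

EG crit: greatest fixpoint, start Z0 = {m1, m2, m3, m4, m5, m6}, keep only states in Sat with some successor in Z. Already a fixed point.
Sat(EG crit) = {m1, m2, m3, m4, m5, m6}
Sat((EG crit) & safe) = {m1, m3, m4, m5, m6}
EF ((EG crit) & safe): least fixpoint, start Z0 = {m1, m3, m4, m5, m6}, add states with some successor in Z. Z1 = {m0, m1, m3, m4, m5, m6}; fixed.
Sat(EF ((EG crit) & safe)) = {m0, m1, m3, m4, m5, m6}
AF (EF ((EG crit) & safe)): least fixpoint, start Z0 = {m0, m1, m3, m4, m5, m6}, add states with every successor in Z. Already a fixed point.
Sat(AF (EF ((EG crit) & safe))) = {m0, m1, m3, m4, m5, m6}

{m0, m1, m3, m4, m5, m6}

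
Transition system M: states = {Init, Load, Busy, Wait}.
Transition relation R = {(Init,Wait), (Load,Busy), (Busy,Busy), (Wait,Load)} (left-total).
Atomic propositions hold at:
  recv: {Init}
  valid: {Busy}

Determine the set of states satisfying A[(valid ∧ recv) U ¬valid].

Sat(valid ∧ recv) = ∅
Sat(¬valid) = {Init, Load, Wait}
A[(valid ∧ recv) U ¬valid]: least fixpoint, start Z0 = Sat(¬valid) = {Init, Load, Wait}, add states in Sat(valid ∧ recv) with every successor in Z. Already a fixed point.
Sat(A[(valid ∧ recv) U ¬valid]) = {Init, Load, Wait}

{Init, Load, Wait}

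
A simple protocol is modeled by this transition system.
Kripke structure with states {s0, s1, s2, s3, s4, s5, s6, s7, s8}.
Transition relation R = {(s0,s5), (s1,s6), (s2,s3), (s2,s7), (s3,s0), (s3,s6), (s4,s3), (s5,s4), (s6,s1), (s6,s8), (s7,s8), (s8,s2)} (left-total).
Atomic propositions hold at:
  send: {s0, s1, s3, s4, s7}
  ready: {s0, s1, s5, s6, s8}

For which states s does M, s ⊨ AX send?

Sat(AX send) = {s : every successor in {s0, s1, s3, s4, s7}} = {s2, s4, s5}

{s2, s4, s5}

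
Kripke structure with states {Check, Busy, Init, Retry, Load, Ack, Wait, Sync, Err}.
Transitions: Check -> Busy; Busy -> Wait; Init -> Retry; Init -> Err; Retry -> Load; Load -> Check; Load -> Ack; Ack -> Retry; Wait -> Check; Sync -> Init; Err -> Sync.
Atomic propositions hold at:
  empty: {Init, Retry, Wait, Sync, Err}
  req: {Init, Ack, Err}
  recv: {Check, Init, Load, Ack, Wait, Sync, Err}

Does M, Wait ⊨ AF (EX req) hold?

No

Sat(EX req) = {s : some successor in {Init, Ack, Err}} = {Init, Load, Sync}
AF (EX req): least fixpoint, start Z0 = {Init, Load, Sync}, add states with every successor in Z. Z1 = {Init, Retry, Load, Sync, Err}; Z2 = {Init, Retry, Load, Ack, Sync, Err}; fixed.
Sat(AF (EX req)) = {Init, Retry, Load, Ack, Sync, Err}
Wait ∉ Sat(AF (EX req)) = {Init, Retry, Load, Ack, Sync, Err}, so the formula does not hold at Wait.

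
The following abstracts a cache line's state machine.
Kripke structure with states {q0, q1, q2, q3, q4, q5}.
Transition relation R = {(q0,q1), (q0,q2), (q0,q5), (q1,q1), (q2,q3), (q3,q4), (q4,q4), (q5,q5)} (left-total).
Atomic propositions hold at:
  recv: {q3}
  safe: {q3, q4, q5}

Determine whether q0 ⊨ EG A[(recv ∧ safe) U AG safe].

No

Sat(recv ∧ safe) = {q3}
AG safe: greatest fixpoint, start Z0 = {q3, q4, q5}, keep only states in Sat with every successor in Z. Already a fixed point.
Sat(AG safe) = {q3, q4, q5}
A[(recv ∧ safe) U AG safe]: least fixpoint, start Z0 = Sat(AG safe) = {q3, q4, q5}, add states in Sat(recv ∧ safe) with every successor in Z. Already a fixed point.
Sat(A[(recv ∧ safe) U AG safe]) = {q3, q4, q5}
EG A[(recv ∧ safe) U AG safe]: greatest fixpoint, start Z0 = {q3, q4, q5}, keep only states in Sat with some successor in Z. Already a fixed point.
Sat(EG A[(recv ∧ safe) U AG safe]) = {q3, q4, q5}
q0 ∉ Sat(EG A[(recv ∧ safe) U AG safe]) = {q3, q4, q5}, so the formula does not hold at q0.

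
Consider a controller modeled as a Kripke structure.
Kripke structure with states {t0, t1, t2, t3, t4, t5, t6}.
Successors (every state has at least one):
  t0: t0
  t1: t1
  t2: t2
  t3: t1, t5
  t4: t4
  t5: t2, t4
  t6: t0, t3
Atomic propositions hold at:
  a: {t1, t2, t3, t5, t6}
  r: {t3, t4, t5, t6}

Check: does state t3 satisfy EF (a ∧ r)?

Yes

Sat(a ∧ r) = {t3, t5, t6}
EF (a ∧ r): least fixpoint, start Z0 = {t3, t5, t6}, add states with some successor in Z. Already a fixed point.
Sat(EF (a ∧ r)) = {t3, t5, t6}
t3 ∈ Sat(EF (a ∧ r)) = {t3, t5, t6}, so the formula holds at t3.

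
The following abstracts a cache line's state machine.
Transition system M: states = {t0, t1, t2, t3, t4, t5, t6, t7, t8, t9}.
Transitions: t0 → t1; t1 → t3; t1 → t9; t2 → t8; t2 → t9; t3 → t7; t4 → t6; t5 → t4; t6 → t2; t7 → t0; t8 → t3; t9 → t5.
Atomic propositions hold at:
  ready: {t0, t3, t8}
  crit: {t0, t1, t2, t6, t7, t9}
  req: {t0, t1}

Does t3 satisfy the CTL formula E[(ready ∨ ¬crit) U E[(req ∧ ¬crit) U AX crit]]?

Sat(¬crit) = {t3, t4, t5, t8}
Sat(ready ∨ ¬crit) = {t0, t3, t4, t5, t8}
Sat(req ∧ ¬crit) = ∅
Sat(AX crit) = {s : every successor in {t0, t1, t2, t6, t7, t9}} = {t0, t3, t4, t6, t7}
E[(req ∧ ¬crit) U AX crit]: least fixpoint, start Z0 = Sat(AX crit) = {t0, t3, t4, t6, t7}, add states in Sat(req ∧ ¬crit) with some successor in Z. Already a fixed point.
Sat(E[(req ∧ ¬crit) U AX crit]) = {t0, t3, t4, t6, t7}
E[(ready ∨ ¬crit) U E[(req ∧ ¬crit) U AX crit]]: least fixpoint, start Z0 = Sat(E[(req ∧ ¬crit) U AX crit]) = {t0, t3, t4, t6, t7}, add states in Sat(ready ∨ ¬crit) with some successor in Z. Z1 = {t0, t3, t4, t5, t6, t7, t8}; fixed.
Sat(E[(ready ∨ ¬crit) U E[(req ∧ ¬crit) U AX crit]]) = {t0, t3, t4, t5, t6, t7, t8}
t3 ∈ Sat(E[(ready ∨ ¬crit) U E[(req ∧ ¬crit) U AX crit]]) = {t0, t3, t4, t5, t6, t7, t8}, so the formula holds at t3.

Yes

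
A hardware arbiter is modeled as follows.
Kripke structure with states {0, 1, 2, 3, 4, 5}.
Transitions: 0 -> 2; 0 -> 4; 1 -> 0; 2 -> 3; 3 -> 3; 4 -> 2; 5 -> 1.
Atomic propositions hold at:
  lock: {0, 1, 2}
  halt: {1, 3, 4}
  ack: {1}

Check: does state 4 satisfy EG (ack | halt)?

No

Sat(ack | halt) = {1, 3, 4}
EG (ack | halt): greatest fixpoint, start Z0 = {1, 3, 4}, keep only states in Sat with some successor in Z. Z1 = {3}; fixed.
Sat(EG (ack | halt)) = {3}
4 ∉ Sat(EG (ack | halt)) = {3}, so the formula does not hold at 4.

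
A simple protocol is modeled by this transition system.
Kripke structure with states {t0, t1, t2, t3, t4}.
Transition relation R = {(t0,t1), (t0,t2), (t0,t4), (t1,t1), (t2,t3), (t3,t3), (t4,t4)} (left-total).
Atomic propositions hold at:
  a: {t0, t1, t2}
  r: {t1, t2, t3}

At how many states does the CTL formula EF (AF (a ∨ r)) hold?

4

Sat(a ∨ r) = {t0, t1, t2, t3}
AF (a ∨ r): least fixpoint, start Z0 = {t0, t1, t2, t3}, add states with every successor in Z. Already a fixed point.
Sat(AF (a ∨ r)) = {t0, t1, t2, t3}
EF (AF (a ∨ r)): least fixpoint, start Z0 = {t0, t1, t2, t3}, add states with some successor in Z. Already a fixed point.
Sat(EF (AF (a ∨ r))) = {t0, t1, t2, t3}
|Sat(EF (AF (a ∨ r)))| = |{t0, t1, t2, t3}| = 4.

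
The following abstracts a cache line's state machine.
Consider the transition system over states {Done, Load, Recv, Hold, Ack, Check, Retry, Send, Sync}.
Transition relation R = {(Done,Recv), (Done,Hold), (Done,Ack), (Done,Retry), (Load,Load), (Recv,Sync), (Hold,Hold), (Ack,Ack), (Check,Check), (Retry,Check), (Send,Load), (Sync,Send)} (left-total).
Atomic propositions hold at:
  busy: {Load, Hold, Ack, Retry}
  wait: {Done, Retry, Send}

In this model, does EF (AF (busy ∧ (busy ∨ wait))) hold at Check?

No

Sat(busy ∨ wait) = {Done, Load, Hold, Ack, Retry, Send}
Sat(busy ∧ (busy ∨ wait)) = {Load, Hold, Ack, Retry}
AF (busy ∧ (busy ∨ wait)): least fixpoint, start Z0 = {Load, Hold, Ack, Retry}, add states with every successor in Z. Z1 = {Load, Hold, Ack, Retry, Send}; Z2 = {Load, Hold, Ack, Retry, Send, Sync}; Z3 = {Load, Recv, Hold, Ack, Retry, Send, Sync}; Z4 = {Done, Load, Recv, Hold, Ack, Retry, Send, Sync}; fixed.
Sat(AF (busy ∧ (busy ∨ wait))) = {Done, Load, Recv, Hold, Ack, Retry, Send, Sync}
EF (AF (busy ∧ (busy ∨ wait))): least fixpoint, start Z0 = {Done, Load, Recv, Hold, Ack, Retry, Send, Sync}, add states with some successor in Z. Already a fixed point.
Sat(EF (AF (busy ∧ (busy ∨ wait)))) = {Done, Load, Recv, Hold, Ack, Retry, Send, Sync}
Check ∉ Sat(EF (AF (busy ∧ (busy ∨ wait)))) = {Done, Load, Recv, Hold, Ack, Retry, Send, Sync}, so the formula does not hold at Check.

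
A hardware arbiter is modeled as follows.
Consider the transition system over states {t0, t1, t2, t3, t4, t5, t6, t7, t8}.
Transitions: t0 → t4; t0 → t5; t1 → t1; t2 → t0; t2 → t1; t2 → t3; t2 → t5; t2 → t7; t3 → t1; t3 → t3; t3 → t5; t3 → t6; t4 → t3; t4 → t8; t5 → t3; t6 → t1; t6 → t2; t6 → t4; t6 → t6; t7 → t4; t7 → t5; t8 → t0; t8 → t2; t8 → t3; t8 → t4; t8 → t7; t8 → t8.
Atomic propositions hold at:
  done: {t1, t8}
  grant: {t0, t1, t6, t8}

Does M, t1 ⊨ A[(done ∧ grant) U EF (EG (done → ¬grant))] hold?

Sat(done ∧ grant) = {t1, t8}
Sat(¬grant) = {t2, t3, t4, t5, t7}
Sat(done → ¬grant) = {t0, t2, t3, t4, t5, t6, t7}
EG (done → ¬grant): greatest fixpoint, start Z0 = {t0, t2, t3, t4, t5, t6, t7}, keep only states in Sat with some successor in Z. Already a fixed point.
Sat(EG (done → ¬grant)) = {t0, t2, t3, t4, t5, t6, t7}
EF (EG (done → ¬grant)): least fixpoint, start Z0 = {t0, t2, t3, t4, t5, t6, t7}, add states with some successor in Z. Z1 = {t0, t2, t3, t4, t5, t6, t7, t8}; fixed.
Sat(EF (EG (done → ¬grant))) = {t0, t2, t3, t4, t5, t6, t7, t8}
A[(done ∧ grant) U EF (EG (done → ¬grant))]: least fixpoint, start Z0 = Sat(EF (EG (done → ¬grant))) = {t0, t2, t3, t4, t5, t6, t7, t8}, add states in Sat(done ∧ grant) with every successor in Z. Already a fixed point.
Sat(A[(done ∧ grant) U EF (EG (done → ¬grant))]) = {t0, t2, t3, t4, t5, t6, t7, t8}
t1 ∉ Sat(A[(done ∧ grant) U EF (EG (done → ¬grant))]) = {t0, t2, t3, t4, t5, t6, t7, t8}, so the formula does not hold at t1.

No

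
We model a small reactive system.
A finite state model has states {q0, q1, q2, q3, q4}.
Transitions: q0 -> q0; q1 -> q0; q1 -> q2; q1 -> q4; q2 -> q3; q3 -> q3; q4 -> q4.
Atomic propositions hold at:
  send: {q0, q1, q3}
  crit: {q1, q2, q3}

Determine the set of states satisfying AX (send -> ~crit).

{q0, q1, q4}

Sat(~crit) = {q0, q4}
Sat(send -> ~crit) = {q0, q2, q4}
Sat(AX (send -> ~crit)) = {s : every successor in {q0, q2, q4}} = {q0, q1, q4}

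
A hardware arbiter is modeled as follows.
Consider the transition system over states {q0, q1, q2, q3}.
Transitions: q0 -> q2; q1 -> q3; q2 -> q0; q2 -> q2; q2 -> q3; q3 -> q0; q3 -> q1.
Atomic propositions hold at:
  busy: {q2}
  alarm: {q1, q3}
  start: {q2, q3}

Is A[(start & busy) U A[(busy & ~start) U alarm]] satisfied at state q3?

Yes

Sat(start & busy) = {q2}
Sat(~start) = {q0, q1}
Sat(busy & ~start) = ∅
A[(busy & ~start) U alarm]: least fixpoint, start Z0 = Sat(alarm) = {q1, q3}, add states in Sat(busy & ~start) with every successor in Z. Already a fixed point.
Sat(A[(busy & ~start) U alarm]) = {q1, q3}
A[(start & busy) U A[(busy & ~start) U alarm]]: least fixpoint, start Z0 = Sat(A[(busy & ~start) U alarm]) = {q1, q3}, add states in Sat(start & busy) with every successor in Z. Already a fixed point.
Sat(A[(start & busy) U A[(busy & ~start) U alarm]]) = {q1, q3}
q3 ∈ Sat(A[(start & busy) U A[(busy & ~start) U alarm]]) = {q1, q3}, so the formula holds at q3.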